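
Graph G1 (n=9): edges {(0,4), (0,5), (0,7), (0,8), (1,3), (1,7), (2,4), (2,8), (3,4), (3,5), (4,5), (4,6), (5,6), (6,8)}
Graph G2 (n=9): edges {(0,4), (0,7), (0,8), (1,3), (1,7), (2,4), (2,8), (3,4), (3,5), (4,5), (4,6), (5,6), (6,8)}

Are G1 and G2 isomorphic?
No, not isomorphic

The graphs are NOT isomorphic.

Counting edges: G1 has 14 edge(s); G2 has 13 edge(s).
Edge count is an isomorphism invariant (a bijection on vertices induces a bijection on edges), so differing edge counts rule out isomorphism.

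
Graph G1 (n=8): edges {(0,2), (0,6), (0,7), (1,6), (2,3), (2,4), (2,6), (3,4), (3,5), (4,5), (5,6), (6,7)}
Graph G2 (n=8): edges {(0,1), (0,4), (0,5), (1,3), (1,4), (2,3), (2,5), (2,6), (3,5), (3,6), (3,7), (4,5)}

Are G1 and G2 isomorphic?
Yes, isomorphic

The graphs are isomorphic.
One valid mapping φ: V(G1) → V(G2): 0→2, 1→7, 2→5, 3→0, 4→4, 5→1, 6→3, 7→6

Verify φ preserves adjacency — for each edge of G1, its image is an edge of G2:
  (0,2) → (φ(0),φ(2)) = (2,5) ∈ E(G2) ✓
  (0,6) → (φ(0),φ(6)) = (2,3) ∈ E(G2) ✓
  (0,7) → (φ(0),φ(7)) = (2,6) ∈ E(G2) ✓
  (1,6) → (φ(1),φ(6)) = (3,7) ∈ E(G2) ✓
  (2,3) → (φ(2),φ(3)) = (0,5) ∈ E(G2) ✓
  (2,4) → (φ(2),φ(4)) = (4,5) ∈ E(G2) ✓
  (2,6) → (φ(2),φ(6)) = (3,5) ∈ E(G2) ✓
  (3,4) → (φ(3),φ(4)) = (0,4) ∈ E(G2) ✓
  (3,5) → (φ(3),φ(5)) = (0,1) ∈ E(G2) ✓
  (4,5) → (φ(4),φ(5)) = (1,4) ∈ E(G2) ✓
  (5,6) → (φ(5),φ(6)) = (1,3) ∈ E(G2) ✓
  (6,7) → (φ(6),φ(7)) = (3,6) ∈ E(G2) ✓
All 12 edges of G1 map to edges of G2, and |E(G1)| = |E(G2)| = 12, so φ is a bijection on edges as well as vertices. Hence G1 ≅ G2.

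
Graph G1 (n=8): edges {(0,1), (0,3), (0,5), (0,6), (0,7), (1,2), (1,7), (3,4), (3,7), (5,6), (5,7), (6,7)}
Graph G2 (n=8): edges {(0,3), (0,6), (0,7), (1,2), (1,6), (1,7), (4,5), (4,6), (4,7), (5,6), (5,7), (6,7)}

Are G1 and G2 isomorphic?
Yes, isomorphic

The graphs are isomorphic.
One valid mapping φ: V(G1) → V(G2): 0→6, 1→0, 2→3, 3→1, 4→2, 5→5, 6→4, 7→7

Verify φ preserves adjacency — for each edge of G1, its image is an edge of G2:
  (0,1) → (φ(0),φ(1)) = (0,6) ∈ E(G2) ✓
  (0,3) → (φ(0),φ(3)) = (1,6) ∈ E(G2) ✓
  (0,5) → (φ(0),φ(5)) = (5,6) ∈ E(G2) ✓
  (0,6) → (φ(0),φ(6)) = (4,6) ∈ E(G2) ✓
  (0,7) → (φ(0),φ(7)) = (6,7) ∈ E(G2) ✓
  (1,2) → (φ(1),φ(2)) = (0,3) ∈ E(G2) ✓
  (1,7) → (φ(1),φ(7)) = (0,7) ∈ E(G2) ✓
  (3,4) → (φ(3),φ(4)) = (1,2) ∈ E(G2) ✓
  (3,7) → (φ(3),φ(7)) = (1,7) ∈ E(G2) ✓
  (5,6) → (φ(5),φ(6)) = (4,5) ∈ E(G2) ✓
  (5,7) → (φ(5),φ(7)) = (5,7) ∈ E(G2) ✓
  (6,7) → (φ(6),φ(7)) = (4,7) ∈ E(G2) ✓
All 12 edges of G1 map to edges of G2, and |E(G1)| = |E(G2)| = 12, so φ is a bijection on edges as well as vertices. Hence G1 ≅ G2.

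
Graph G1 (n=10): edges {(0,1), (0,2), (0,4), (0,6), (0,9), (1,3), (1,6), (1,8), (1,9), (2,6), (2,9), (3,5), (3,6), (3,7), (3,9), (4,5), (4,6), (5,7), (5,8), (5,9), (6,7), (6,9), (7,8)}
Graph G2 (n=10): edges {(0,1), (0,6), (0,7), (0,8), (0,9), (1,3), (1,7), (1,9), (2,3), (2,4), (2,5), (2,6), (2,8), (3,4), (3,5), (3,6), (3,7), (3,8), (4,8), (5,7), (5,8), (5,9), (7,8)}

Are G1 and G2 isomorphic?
Yes, isomorphic

The graphs are isomorphic.
One valid mapping φ: V(G1) → V(G2): 0→2, 1→5, 2→4, 3→7, 4→6, 5→0, 6→3, 7→1, 8→9, 9→8

Verify φ preserves adjacency — for each edge of G1, its image is an edge of G2:
  (0,1) → (φ(0),φ(1)) = (2,5) ∈ E(G2) ✓
  (0,2) → (φ(0),φ(2)) = (2,4) ∈ E(G2) ✓
  (0,4) → (φ(0),φ(4)) = (2,6) ∈ E(G2) ✓
  (0,6) → (φ(0),φ(6)) = (2,3) ∈ E(G2) ✓
  (0,9) → (φ(0),φ(9)) = (2,8) ∈ E(G2) ✓
  (1,3) → (φ(1),φ(3)) = (5,7) ∈ E(G2) ✓
  (1,6) → (φ(1),φ(6)) = (3,5) ∈ E(G2) ✓
  (1,8) → (φ(1),φ(8)) = (5,9) ∈ E(G2) ✓
  (1,9) → (φ(1),φ(9)) = (5,8) ∈ E(G2) ✓
  (2,6) → (φ(2),φ(6)) = (3,4) ∈ E(G2) ✓
  (2,9) → (φ(2),φ(9)) = (4,8) ∈ E(G2) ✓
  (3,5) → (φ(3),φ(5)) = (0,7) ∈ E(G2) ✓
  (3,6) → (φ(3),φ(6)) = (3,7) ∈ E(G2) ✓
  (3,7) → (φ(3),φ(7)) = (1,7) ∈ E(G2) ✓
  (3,9) → (φ(3),φ(9)) = (7,8) ∈ E(G2) ✓
  (4,5) → (φ(4),φ(5)) = (0,6) ∈ E(G2) ✓
  (4,6) → (φ(4),φ(6)) = (3,6) ∈ E(G2) ✓
  (5,7) → (φ(5),φ(7)) = (0,1) ∈ E(G2) ✓
  (5,8) → (φ(5),φ(8)) = (0,9) ∈ E(G2) ✓
  (5,9) → (φ(5),φ(9)) = (0,8) ∈ E(G2) ✓
  (6,7) → (φ(6),φ(7)) = (1,3) ∈ E(G2) ✓
  (6,9) → (φ(6),φ(9)) = (3,8) ∈ E(G2) ✓
  (7,8) → (φ(7),φ(8)) = (1,9) ∈ E(G2) ✓
All 23 edges of G1 map to edges of G2, and |E(G1)| = |E(G2)| = 23, so φ is a bijection on edges as well as vertices. Hence G1 ≅ G2.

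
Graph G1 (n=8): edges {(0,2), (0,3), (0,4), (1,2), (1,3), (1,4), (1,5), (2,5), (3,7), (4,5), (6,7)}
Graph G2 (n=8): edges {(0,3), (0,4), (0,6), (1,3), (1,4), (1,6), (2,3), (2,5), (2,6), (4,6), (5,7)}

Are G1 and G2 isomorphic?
Yes, isomorphic

The graphs are isomorphic.
One valid mapping φ: V(G1) → V(G2): 0→3, 1→6, 2→0, 3→2, 4→1, 5→4, 6→7, 7→5

Verify φ preserves adjacency — for each edge of G1, its image is an edge of G2:
  (0,2) → (φ(0),φ(2)) = (0,3) ∈ E(G2) ✓
  (0,3) → (φ(0),φ(3)) = (2,3) ∈ E(G2) ✓
  (0,4) → (φ(0),φ(4)) = (1,3) ∈ E(G2) ✓
  (1,2) → (φ(1),φ(2)) = (0,6) ∈ E(G2) ✓
  (1,3) → (φ(1),φ(3)) = (2,6) ∈ E(G2) ✓
  (1,4) → (φ(1),φ(4)) = (1,6) ∈ E(G2) ✓
  (1,5) → (φ(1),φ(5)) = (4,6) ∈ E(G2) ✓
  (2,5) → (φ(2),φ(5)) = (0,4) ∈ E(G2) ✓
  (3,7) → (φ(3),φ(7)) = (2,5) ∈ E(G2) ✓
  (4,5) → (φ(4),φ(5)) = (1,4) ∈ E(G2) ✓
  (6,7) → (φ(6),φ(7)) = (5,7) ∈ E(G2) ✓
All 11 edges of G1 map to edges of G2, and |E(G1)| = |E(G2)| = 11, so φ is a bijection on edges as well as vertices. Hence G1 ≅ G2.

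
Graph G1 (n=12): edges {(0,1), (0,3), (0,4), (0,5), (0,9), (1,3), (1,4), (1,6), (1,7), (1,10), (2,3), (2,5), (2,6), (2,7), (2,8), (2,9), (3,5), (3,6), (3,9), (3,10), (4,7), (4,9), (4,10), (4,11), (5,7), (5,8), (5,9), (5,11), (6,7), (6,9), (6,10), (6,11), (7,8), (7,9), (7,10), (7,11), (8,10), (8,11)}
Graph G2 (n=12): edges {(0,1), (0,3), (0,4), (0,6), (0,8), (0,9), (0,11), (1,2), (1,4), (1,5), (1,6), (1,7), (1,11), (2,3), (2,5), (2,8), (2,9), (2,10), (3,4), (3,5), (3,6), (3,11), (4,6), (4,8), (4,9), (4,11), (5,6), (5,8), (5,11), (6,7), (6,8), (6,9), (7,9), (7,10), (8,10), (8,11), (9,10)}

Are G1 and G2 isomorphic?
No, not isomorphic

The graphs are NOT isomorphic.

Degrees in G1: deg(0)=5, deg(1)=6, deg(2)=6, deg(3)=7, deg(4)=6, deg(5)=7, deg(6)=7, deg(7)=9, deg(8)=5, deg(9)=7, deg(10)=6, deg(11)=5.
Sorted degree sequence of G1: [9, 7, 7, 7, 7, 6, 6, 6, 6, 5, 5, 5].
Degrees in G2: deg(0)=7, deg(1)=7, deg(2)=6, deg(3)=6, deg(4)=7, deg(5)=6, deg(6)=8, deg(7)=4, deg(8)=7, deg(9)=6, deg(10)=4, deg(11)=6.
Sorted degree sequence of G2: [8, 7, 7, 7, 7, 6, 6, 6, 6, 6, 4, 4].
The (sorted) degree sequence is an isomorphism invariant, so since G1 and G2 have different degree sequences they cannot be isomorphic.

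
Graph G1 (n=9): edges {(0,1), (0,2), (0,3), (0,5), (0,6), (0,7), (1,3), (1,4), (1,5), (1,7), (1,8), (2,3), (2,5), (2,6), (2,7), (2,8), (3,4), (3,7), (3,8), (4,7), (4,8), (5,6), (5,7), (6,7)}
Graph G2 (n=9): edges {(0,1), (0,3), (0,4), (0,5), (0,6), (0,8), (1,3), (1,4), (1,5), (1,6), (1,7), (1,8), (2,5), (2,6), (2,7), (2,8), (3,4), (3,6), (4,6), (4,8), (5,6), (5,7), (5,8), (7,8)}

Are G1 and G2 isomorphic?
Yes, isomorphic

The graphs are isomorphic.
One valid mapping φ: V(G1) → V(G2): 0→0, 1→8, 2→6, 3→5, 4→7, 5→4, 6→3, 7→1, 8→2

Verify φ preserves adjacency — for each edge of G1, its image is an edge of G2:
  (0,1) → (φ(0),φ(1)) = (0,8) ∈ E(G2) ✓
  (0,2) → (φ(0),φ(2)) = (0,6) ∈ E(G2) ✓
  (0,3) → (φ(0),φ(3)) = (0,5) ∈ E(G2) ✓
  (0,5) → (φ(0),φ(5)) = (0,4) ∈ E(G2) ✓
  (0,6) → (φ(0),φ(6)) = (0,3) ∈ E(G2) ✓
  (0,7) → (φ(0),φ(7)) = (0,1) ∈ E(G2) ✓
  (1,3) → (φ(1),φ(3)) = (5,8) ∈ E(G2) ✓
  (1,4) → (φ(1),φ(4)) = (7,8) ∈ E(G2) ✓
  (1,5) → (φ(1),φ(5)) = (4,8) ∈ E(G2) ✓
  (1,7) → (φ(1),φ(7)) = (1,8) ∈ E(G2) ✓
  (1,8) → (φ(1),φ(8)) = (2,8) ∈ E(G2) ✓
  (2,3) → (φ(2),φ(3)) = (5,6) ∈ E(G2) ✓
  (2,5) → (φ(2),φ(5)) = (4,6) ∈ E(G2) ✓
  (2,6) → (φ(2),φ(6)) = (3,6) ∈ E(G2) ✓
  (2,7) → (φ(2),φ(7)) = (1,6) ∈ E(G2) ✓
  (2,8) → (φ(2),φ(8)) = (2,6) ∈ E(G2) ✓
  (3,4) → (φ(3),φ(4)) = (5,7) ∈ E(G2) ✓
  (3,7) → (φ(3),φ(7)) = (1,5) ∈ E(G2) ✓
  (3,8) → (φ(3),φ(8)) = (2,5) ∈ E(G2) ✓
  (4,7) → (φ(4),φ(7)) = (1,7) ∈ E(G2) ✓
  (4,8) → (φ(4),φ(8)) = (2,7) ∈ E(G2) ✓
  (5,6) → (φ(5),φ(6)) = (3,4) ∈ E(G2) ✓
  (5,7) → (φ(5),φ(7)) = (1,4) ∈ E(G2) ✓
  (6,7) → (φ(6),φ(7)) = (1,3) ∈ E(G2) ✓
All 24 edges of G1 map to edges of G2, and |E(G1)| = |E(G2)| = 24, so φ is a bijection on edges as well as vertices. Hence G1 ≅ G2.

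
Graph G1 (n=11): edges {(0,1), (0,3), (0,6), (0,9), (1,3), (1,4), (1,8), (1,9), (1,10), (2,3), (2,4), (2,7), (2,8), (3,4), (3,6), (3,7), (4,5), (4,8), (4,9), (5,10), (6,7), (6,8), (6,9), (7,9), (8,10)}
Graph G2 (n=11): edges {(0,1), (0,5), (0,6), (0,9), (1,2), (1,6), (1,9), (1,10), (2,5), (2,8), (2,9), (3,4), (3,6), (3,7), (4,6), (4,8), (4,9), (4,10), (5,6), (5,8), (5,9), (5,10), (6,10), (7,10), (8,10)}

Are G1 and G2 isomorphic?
Yes, isomorphic

The graphs are isomorphic.
One valid mapping φ: V(G1) → V(G2): 0→0, 1→6, 2→8, 3→5, 4→10, 5→7, 6→9, 7→2, 8→4, 9→1, 10→3

Verify φ preserves adjacency — for each edge of G1, its image is an edge of G2:
  (0,1) → (φ(0),φ(1)) = (0,6) ∈ E(G2) ✓
  (0,3) → (φ(0),φ(3)) = (0,5) ∈ E(G2) ✓
  (0,6) → (φ(0),φ(6)) = (0,9) ∈ E(G2) ✓
  (0,9) → (φ(0),φ(9)) = (0,1) ∈ E(G2) ✓
  (1,3) → (φ(1),φ(3)) = (5,6) ∈ E(G2) ✓
  (1,4) → (φ(1),φ(4)) = (6,10) ∈ E(G2) ✓
  (1,8) → (φ(1),φ(8)) = (4,6) ∈ E(G2) ✓
  (1,9) → (φ(1),φ(9)) = (1,6) ∈ E(G2) ✓
  (1,10) → (φ(1),φ(10)) = (3,6) ∈ E(G2) ✓
  (2,3) → (φ(2),φ(3)) = (5,8) ∈ E(G2) ✓
  (2,4) → (φ(2),φ(4)) = (8,10) ∈ E(G2) ✓
  (2,7) → (φ(2),φ(7)) = (2,8) ∈ E(G2) ✓
  (2,8) → (φ(2),φ(8)) = (4,8) ∈ E(G2) ✓
  (3,4) → (φ(3),φ(4)) = (5,10) ∈ E(G2) ✓
  (3,6) → (φ(3),φ(6)) = (5,9) ∈ E(G2) ✓
  (3,7) → (φ(3),φ(7)) = (2,5) ∈ E(G2) ✓
  (4,5) → (φ(4),φ(5)) = (7,10) ∈ E(G2) ✓
  (4,8) → (φ(4),φ(8)) = (4,10) ∈ E(G2) ✓
  (4,9) → (φ(4),φ(9)) = (1,10) ∈ E(G2) ✓
  (5,10) → (φ(5),φ(10)) = (3,7) ∈ E(G2) ✓
  (6,7) → (φ(6),φ(7)) = (2,9) ∈ E(G2) ✓
  (6,8) → (φ(6),φ(8)) = (4,9) ∈ E(G2) ✓
  (6,9) → (φ(6),φ(9)) = (1,9) ∈ E(G2) ✓
  (7,9) → (φ(7),φ(9)) = (1,2) ∈ E(G2) ✓
  (8,10) → (φ(8),φ(10)) = (3,4) ∈ E(G2) ✓
All 25 edges of G1 map to edges of G2, and |E(G1)| = |E(G2)| = 25, so φ is a bijection on edges as well as vertices. Hence G1 ≅ G2.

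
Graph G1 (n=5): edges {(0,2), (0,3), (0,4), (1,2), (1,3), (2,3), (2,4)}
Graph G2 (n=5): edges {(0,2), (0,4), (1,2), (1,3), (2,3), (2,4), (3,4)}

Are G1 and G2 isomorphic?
Yes, isomorphic

The graphs are isomorphic.
One valid mapping φ: V(G1) → V(G2): 0→4, 1→1, 2→2, 3→3, 4→0

Verify φ preserves adjacency — for each edge of G1, its image is an edge of G2:
  (0,2) → (φ(0),φ(2)) = (2,4) ∈ E(G2) ✓
  (0,3) → (φ(0),φ(3)) = (3,4) ∈ E(G2) ✓
  (0,4) → (φ(0),φ(4)) = (0,4) ∈ E(G2) ✓
  (1,2) → (φ(1),φ(2)) = (1,2) ∈ E(G2) ✓
  (1,3) → (φ(1),φ(3)) = (1,3) ∈ E(G2) ✓
  (2,3) → (φ(2),φ(3)) = (2,3) ∈ E(G2) ✓
  (2,4) → (φ(2),φ(4)) = (0,2) ∈ E(G2) ✓
All 7 edges of G1 map to edges of G2, and |E(G1)| = |E(G2)| = 7, so φ is a bijection on edges as well as vertices. Hence G1 ≅ G2.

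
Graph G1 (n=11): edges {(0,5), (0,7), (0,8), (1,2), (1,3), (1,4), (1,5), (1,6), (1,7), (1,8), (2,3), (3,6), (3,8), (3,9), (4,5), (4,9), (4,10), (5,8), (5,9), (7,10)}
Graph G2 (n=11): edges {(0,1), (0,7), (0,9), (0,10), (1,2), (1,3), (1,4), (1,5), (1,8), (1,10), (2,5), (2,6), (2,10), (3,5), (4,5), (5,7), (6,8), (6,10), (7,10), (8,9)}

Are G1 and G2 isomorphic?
Yes, isomorphic

The graphs are isomorphic.
One valid mapping φ: V(G1) → V(G2): 0→6, 1→1, 2→4, 3→5, 4→0, 5→10, 6→3, 7→8, 8→2, 9→7, 10→9

Verify φ preserves adjacency — for each edge of G1, its image is an edge of G2:
  (0,5) → (φ(0),φ(5)) = (6,10) ∈ E(G2) ✓
  (0,7) → (φ(0),φ(7)) = (6,8) ∈ E(G2) ✓
  (0,8) → (φ(0),φ(8)) = (2,6) ∈ E(G2) ✓
  (1,2) → (φ(1),φ(2)) = (1,4) ∈ E(G2) ✓
  (1,3) → (φ(1),φ(3)) = (1,5) ∈ E(G2) ✓
  (1,4) → (φ(1),φ(4)) = (0,1) ∈ E(G2) ✓
  (1,5) → (φ(1),φ(5)) = (1,10) ∈ E(G2) ✓
  (1,6) → (φ(1),φ(6)) = (1,3) ∈ E(G2) ✓
  (1,7) → (φ(1),φ(7)) = (1,8) ∈ E(G2) ✓
  (1,8) → (φ(1),φ(8)) = (1,2) ∈ E(G2) ✓
  (2,3) → (φ(2),φ(3)) = (4,5) ∈ E(G2) ✓
  (3,6) → (φ(3),φ(6)) = (3,5) ∈ E(G2) ✓
  (3,8) → (φ(3),φ(8)) = (2,5) ∈ E(G2) ✓
  (3,9) → (φ(3),φ(9)) = (5,7) ∈ E(G2) ✓
  (4,5) → (φ(4),φ(5)) = (0,10) ∈ E(G2) ✓
  (4,9) → (φ(4),φ(9)) = (0,7) ∈ E(G2) ✓
  (4,10) → (φ(4),φ(10)) = (0,9) ∈ E(G2) ✓
  (5,8) → (φ(5),φ(8)) = (2,10) ∈ E(G2) ✓
  (5,9) → (φ(5),φ(9)) = (7,10) ∈ E(G2) ✓
  (7,10) → (φ(7),φ(10)) = (8,9) ∈ E(G2) ✓
All 20 edges of G1 map to edges of G2, and |E(G1)| = |E(G2)| = 20, so φ is a bijection on edges as well as vertices. Hence G1 ≅ G2.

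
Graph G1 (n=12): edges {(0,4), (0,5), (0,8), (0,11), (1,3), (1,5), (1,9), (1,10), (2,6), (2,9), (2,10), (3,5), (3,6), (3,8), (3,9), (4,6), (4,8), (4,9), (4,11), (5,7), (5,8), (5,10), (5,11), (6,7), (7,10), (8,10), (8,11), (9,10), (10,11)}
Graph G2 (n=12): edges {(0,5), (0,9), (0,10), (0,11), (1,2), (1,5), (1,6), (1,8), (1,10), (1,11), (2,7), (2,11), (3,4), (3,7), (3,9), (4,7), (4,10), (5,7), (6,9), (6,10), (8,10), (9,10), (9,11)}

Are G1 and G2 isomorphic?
No, not isomorphic

The graphs are NOT isomorphic.

Degrees in G1: deg(0)=4, deg(1)=4, deg(2)=3, deg(3)=5, deg(4)=5, deg(5)=7, deg(6)=4, deg(7)=3, deg(8)=6, deg(9)=5, deg(10)=7, deg(11)=5.
Sorted degree sequence of G1: [7, 7, 6, 5, 5, 5, 5, 4, 4, 4, 3, 3].
Degrees in G2: deg(0)=4, deg(1)=6, deg(2)=3, deg(3)=3, deg(4)=3, deg(5)=3, deg(6)=3, deg(7)=4, deg(8)=2, deg(9)=5, deg(10)=6, deg(11)=4.
Sorted degree sequence of G2: [6, 6, 5, 4, 4, 4, 3, 3, 3, 3, 3, 2].
The (sorted) degree sequence is an isomorphism invariant, so since G1 and G2 have different degree sequences they cannot be isomorphic.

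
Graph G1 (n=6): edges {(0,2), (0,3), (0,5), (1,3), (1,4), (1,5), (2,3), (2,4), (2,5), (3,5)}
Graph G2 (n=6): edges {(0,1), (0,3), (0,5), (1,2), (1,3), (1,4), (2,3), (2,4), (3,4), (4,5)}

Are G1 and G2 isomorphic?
Yes, isomorphic

The graphs are isomorphic.
One valid mapping φ: V(G1) → V(G2): 0→2, 1→0, 2→4, 3→1, 4→5, 5→3

Verify φ preserves adjacency — for each edge of G1, its image is an edge of G2:
  (0,2) → (φ(0),φ(2)) = (2,4) ∈ E(G2) ✓
  (0,3) → (φ(0),φ(3)) = (1,2) ∈ E(G2) ✓
  (0,5) → (φ(0),φ(5)) = (2,3) ∈ E(G2) ✓
  (1,3) → (φ(1),φ(3)) = (0,1) ∈ E(G2) ✓
  (1,4) → (φ(1),φ(4)) = (0,5) ∈ E(G2) ✓
  (1,5) → (φ(1),φ(5)) = (0,3) ∈ E(G2) ✓
  (2,3) → (φ(2),φ(3)) = (1,4) ∈ E(G2) ✓
  (2,4) → (φ(2),φ(4)) = (4,5) ∈ E(G2) ✓
  (2,5) → (φ(2),φ(5)) = (3,4) ∈ E(G2) ✓
  (3,5) → (φ(3),φ(5)) = (1,3) ∈ E(G2) ✓
All 10 edges of G1 map to edges of G2, and |E(G1)| = |E(G2)| = 10, so φ is a bijection on edges as well as vertices. Hence G1 ≅ G2.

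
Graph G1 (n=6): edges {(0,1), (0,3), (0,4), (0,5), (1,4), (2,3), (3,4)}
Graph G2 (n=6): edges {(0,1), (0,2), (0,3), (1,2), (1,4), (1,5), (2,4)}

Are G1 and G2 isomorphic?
Yes, isomorphic

The graphs are isomorphic.
One valid mapping φ: V(G1) → V(G2): 0→1, 1→4, 2→3, 3→0, 4→2, 5→5

Verify φ preserves adjacency — for each edge of G1, its image is an edge of G2:
  (0,1) → (φ(0),φ(1)) = (1,4) ∈ E(G2) ✓
  (0,3) → (φ(0),φ(3)) = (0,1) ∈ E(G2) ✓
  (0,4) → (φ(0),φ(4)) = (1,2) ∈ E(G2) ✓
  (0,5) → (φ(0),φ(5)) = (1,5) ∈ E(G2) ✓
  (1,4) → (φ(1),φ(4)) = (2,4) ∈ E(G2) ✓
  (2,3) → (φ(2),φ(3)) = (0,3) ∈ E(G2) ✓
  (3,4) → (φ(3),φ(4)) = (0,2) ∈ E(G2) ✓
All 7 edges of G1 map to edges of G2, and |E(G1)| = |E(G2)| = 7, so φ is a bijection on edges as well as vertices. Hence G1 ≅ G2.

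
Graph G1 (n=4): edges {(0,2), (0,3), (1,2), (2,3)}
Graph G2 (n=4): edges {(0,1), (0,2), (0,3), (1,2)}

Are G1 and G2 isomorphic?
Yes, isomorphic

The graphs are isomorphic.
One valid mapping φ: V(G1) → V(G2): 0→1, 1→3, 2→0, 3→2

Verify φ preserves adjacency — for each edge of G1, its image is an edge of G2:
  (0,2) → (φ(0),φ(2)) = (0,1) ∈ E(G2) ✓
  (0,3) → (φ(0),φ(3)) = (1,2) ∈ E(G2) ✓
  (1,2) → (φ(1),φ(2)) = (0,3) ∈ E(G2) ✓
  (2,3) → (φ(2),φ(3)) = (0,2) ∈ E(G2) ✓
All 4 edges of G1 map to edges of G2, and |E(G1)| = |E(G2)| = 4, so φ is a bijection on edges as well as vertices. Hence G1 ≅ G2.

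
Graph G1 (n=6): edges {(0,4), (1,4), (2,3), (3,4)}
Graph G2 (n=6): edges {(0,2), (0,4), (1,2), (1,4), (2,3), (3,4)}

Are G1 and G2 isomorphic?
No, not isomorphic

The graphs are NOT isomorphic.

Counting edges: G1 has 4 edge(s); G2 has 6 edge(s).
Edge count is an isomorphism invariant (a bijection on vertices induces a bijection on edges), so differing edge counts rule out isomorphism.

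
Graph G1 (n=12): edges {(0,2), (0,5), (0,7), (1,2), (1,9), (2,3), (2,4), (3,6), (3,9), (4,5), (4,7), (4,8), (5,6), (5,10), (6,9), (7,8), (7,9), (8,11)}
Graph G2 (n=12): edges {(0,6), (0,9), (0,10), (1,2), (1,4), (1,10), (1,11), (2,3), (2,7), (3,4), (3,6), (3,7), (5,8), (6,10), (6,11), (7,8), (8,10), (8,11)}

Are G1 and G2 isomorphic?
Yes, isomorphic

The graphs are isomorphic.
One valid mapping φ: V(G1) → V(G2): 0→11, 1→4, 2→1, 3→2, 4→10, 5→8, 6→7, 7→6, 8→0, 9→3, 10→5, 11→9

Verify φ preserves adjacency — for each edge of G1, its image is an edge of G2:
  (0,2) → (φ(0),φ(2)) = (1,11) ∈ E(G2) ✓
  (0,5) → (φ(0),φ(5)) = (8,11) ∈ E(G2) ✓
  (0,7) → (φ(0),φ(7)) = (6,11) ∈ E(G2) ✓
  (1,2) → (φ(1),φ(2)) = (1,4) ∈ E(G2) ✓
  (1,9) → (φ(1),φ(9)) = (3,4) ∈ E(G2) ✓
  (2,3) → (φ(2),φ(3)) = (1,2) ∈ E(G2) ✓
  (2,4) → (φ(2),φ(4)) = (1,10) ∈ E(G2) ✓
  (3,6) → (φ(3),φ(6)) = (2,7) ∈ E(G2) ✓
  (3,9) → (φ(3),φ(9)) = (2,3) ∈ E(G2) ✓
  (4,5) → (φ(4),φ(5)) = (8,10) ∈ E(G2) ✓
  (4,7) → (φ(4),φ(7)) = (6,10) ∈ E(G2) ✓
  (4,8) → (φ(4),φ(8)) = (0,10) ∈ E(G2) ✓
  (5,6) → (φ(5),φ(6)) = (7,8) ∈ E(G2) ✓
  (5,10) → (φ(5),φ(10)) = (5,8) ∈ E(G2) ✓
  (6,9) → (φ(6),φ(9)) = (3,7) ∈ E(G2) ✓
  (7,8) → (φ(7),φ(8)) = (0,6) ∈ E(G2) ✓
  (7,9) → (φ(7),φ(9)) = (3,6) ∈ E(G2) ✓
  (8,11) → (φ(8),φ(11)) = (0,9) ∈ E(G2) ✓
All 18 edges of G1 map to edges of G2, and |E(G1)| = |E(G2)| = 18, so φ is a bijection on edges as well as vertices. Hence G1 ≅ G2.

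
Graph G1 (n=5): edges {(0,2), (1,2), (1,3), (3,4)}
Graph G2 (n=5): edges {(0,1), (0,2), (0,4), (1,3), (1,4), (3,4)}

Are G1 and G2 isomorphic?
No, not isomorphic

The graphs are NOT isomorphic.

Counting triangles (3-cliques): G1 has 0, G2 has 2.
Triangle count is an isomorphism invariant, so differing triangle counts rule out isomorphism.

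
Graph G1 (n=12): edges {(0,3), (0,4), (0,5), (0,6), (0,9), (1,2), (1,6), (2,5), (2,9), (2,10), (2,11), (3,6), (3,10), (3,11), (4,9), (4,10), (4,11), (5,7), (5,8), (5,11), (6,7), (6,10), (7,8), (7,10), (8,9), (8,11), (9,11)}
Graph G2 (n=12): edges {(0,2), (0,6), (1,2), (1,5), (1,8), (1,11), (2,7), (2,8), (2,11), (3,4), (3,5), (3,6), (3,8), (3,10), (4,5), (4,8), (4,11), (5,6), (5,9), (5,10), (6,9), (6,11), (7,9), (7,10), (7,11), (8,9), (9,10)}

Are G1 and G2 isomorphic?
Yes, isomorphic

The graphs are isomorphic.
One valid mapping φ: V(G1) → V(G2): 0→8, 1→0, 2→6, 3→1, 4→4, 5→9, 6→2, 7→7, 8→10, 9→3, 10→11, 11→5

Verify φ preserves adjacency — for each edge of G1, its image is an edge of G2:
  (0,3) → (φ(0),φ(3)) = (1,8) ∈ E(G2) ✓
  (0,4) → (φ(0),φ(4)) = (4,8) ∈ E(G2) ✓
  (0,5) → (φ(0),φ(5)) = (8,9) ∈ E(G2) ✓
  (0,6) → (φ(0),φ(6)) = (2,8) ∈ E(G2) ✓
  (0,9) → (φ(0),φ(9)) = (3,8) ∈ E(G2) ✓
  (1,2) → (φ(1),φ(2)) = (0,6) ∈ E(G2) ✓
  (1,6) → (φ(1),φ(6)) = (0,2) ∈ E(G2) ✓
  (2,5) → (φ(2),φ(5)) = (6,9) ∈ E(G2) ✓
  (2,9) → (φ(2),φ(9)) = (3,6) ∈ E(G2) ✓
  (2,10) → (φ(2),φ(10)) = (6,11) ∈ E(G2) ✓
  (2,11) → (φ(2),φ(11)) = (5,6) ∈ E(G2) ✓
  (3,6) → (φ(3),φ(6)) = (1,2) ∈ E(G2) ✓
  (3,10) → (φ(3),φ(10)) = (1,11) ∈ E(G2) ✓
  (3,11) → (φ(3),φ(11)) = (1,5) ∈ E(G2) ✓
  (4,9) → (φ(4),φ(9)) = (3,4) ∈ E(G2) ✓
  (4,10) → (φ(4),φ(10)) = (4,11) ∈ E(G2) ✓
  (4,11) → (φ(4),φ(11)) = (4,5) ∈ E(G2) ✓
  (5,7) → (φ(5),φ(7)) = (7,9) ∈ E(G2) ✓
  (5,8) → (φ(5),φ(8)) = (9,10) ∈ E(G2) ✓
  (5,11) → (φ(5),φ(11)) = (5,9) ∈ E(G2) ✓
  (6,7) → (φ(6),φ(7)) = (2,7) ∈ E(G2) ✓
  (6,10) → (φ(6),φ(10)) = (2,11) ∈ E(G2) ✓
  (7,8) → (φ(7),φ(8)) = (7,10) ∈ E(G2) ✓
  (7,10) → (φ(7),φ(10)) = (7,11) ∈ E(G2) ✓
  (8,9) → (φ(8),φ(9)) = (3,10) ∈ E(G2) ✓
  (8,11) → (φ(8),φ(11)) = (5,10) ∈ E(G2) ✓
  (9,11) → (φ(9),φ(11)) = (3,5) ∈ E(G2) ✓
All 27 edges of G1 map to edges of G2, and |E(G1)| = |E(G2)| = 27, so φ is a bijection on edges as well as vertices. Hence G1 ≅ G2.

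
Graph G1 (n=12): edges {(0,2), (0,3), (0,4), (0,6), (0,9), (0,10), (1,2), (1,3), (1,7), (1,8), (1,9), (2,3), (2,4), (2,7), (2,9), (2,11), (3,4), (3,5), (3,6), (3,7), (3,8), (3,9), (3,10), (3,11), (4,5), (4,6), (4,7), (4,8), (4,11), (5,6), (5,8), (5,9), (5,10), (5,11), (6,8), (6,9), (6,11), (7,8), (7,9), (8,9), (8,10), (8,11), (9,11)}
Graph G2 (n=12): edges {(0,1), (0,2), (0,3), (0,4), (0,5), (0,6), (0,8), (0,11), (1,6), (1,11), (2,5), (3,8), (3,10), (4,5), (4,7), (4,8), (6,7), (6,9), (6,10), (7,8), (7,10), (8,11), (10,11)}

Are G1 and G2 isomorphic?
No, not isomorphic

The graphs are NOT isomorphic.

Degrees in G1: deg(0)=6, deg(1)=5, deg(2)=7, deg(3)=11, deg(4)=8, deg(5)=7, deg(6)=7, deg(7)=6, deg(8)=9, deg(9)=9, deg(10)=4, deg(11)=7.
Sorted degree sequence of G1: [11, 9, 9, 8, 7, 7, 7, 7, 6, 6, 5, 4].
Degrees in G2: deg(0)=8, deg(1)=3, deg(2)=2, deg(3)=3, deg(4)=4, deg(5)=3, deg(6)=5, deg(7)=4, deg(8)=5, deg(9)=1, deg(10)=4, deg(11)=4.
Sorted degree sequence of G2: [8, 5, 5, 4, 4, 4, 4, 3, 3, 3, 2, 1].
The (sorted) degree sequence is an isomorphism invariant, so since G1 and G2 have different degree sequences they cannot be isomorphic.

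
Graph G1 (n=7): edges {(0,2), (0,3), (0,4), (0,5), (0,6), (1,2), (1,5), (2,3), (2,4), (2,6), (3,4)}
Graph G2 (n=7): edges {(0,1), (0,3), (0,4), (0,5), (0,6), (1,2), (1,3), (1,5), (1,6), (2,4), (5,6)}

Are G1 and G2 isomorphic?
Yes, isomorphic

The graphs are isomorphic.
One valid mapping φ: V(G1) → V(G2): 0→0, 1→2, 2→1, 3→6, 4→5, 5→4, 6→3

Verify φ preserves adjacency — for each edge of G1, its image is an edge of G2:
  (0,2) → (φ(0),φ(2)) = (0,1) ∈ E(G2) ✓
  (0,3) → (φ(0),φ(3)) = (0,6) ∈ E(G2) ✓
  (0,4) → (φ(0),φ(4)) = (0,5) ∈ E(G2) ✓
  (0,5) → (φ(0),φ(5)) = (0,4) ∈ E(G2) ✓
  (0,6) → (φ(0),φ(6)) = (0,3) ∈ E(G2) ✓
  (1,2) → (φ(1),φ(2)) = (1,2) ∈ E(G2) ✓
  (1,5) → (φ(1),φ(5)) = (2,4) ∈ E(G2) ✓
  (2,3) → (φ(2),φ(3)) = (1,6) ∈ E(G2) ✓
  (2,4) → (φ(2),φ(4)) = (1,5) ∈ E(G2) ✓
  (2,6) → (φ(2),φ(6)) = (1,3) ∈ E(G2) ✓
  (3,4) → (φ(3),φ(4)) = (5,6) ∈ E(G2) ✓
All 11 edges of G1 map to edges of G2, and |E(G1)| = |E(G2)| = 11, so φ is a bijection on edges as well as vertices. Hence G1 ≅ G2.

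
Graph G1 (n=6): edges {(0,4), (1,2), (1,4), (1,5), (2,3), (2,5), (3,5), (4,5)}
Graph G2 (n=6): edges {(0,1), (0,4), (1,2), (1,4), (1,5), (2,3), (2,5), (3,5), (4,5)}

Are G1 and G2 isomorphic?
No, not isomorphic

The graphs are NOT isomorphic.

Counting edges: G1 has 8 edge(s); G2 has 9 edge(s).
Edge count is an isomorphism invariant (a bijection on vertices induces a bijection on edges), so differing edge counts rule out isomorphism.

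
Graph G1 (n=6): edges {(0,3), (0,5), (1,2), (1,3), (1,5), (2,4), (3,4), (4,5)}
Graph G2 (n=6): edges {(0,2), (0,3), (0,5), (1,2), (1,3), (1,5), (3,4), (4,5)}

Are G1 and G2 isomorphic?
Yes, isomorphic

The graphs are isomorphic.
One valid mapping φ: V(G1) → V(G2): 0→2, 1→3, 2→4, 3→0, 4→5, 5→1

Verify φ preserves adjacency — for each edge of G1, its image is an edge of G2:
  (0,3) → (φ(0),φ(3)) = (0,2) ∈ E(G2) ✓
  (0,5) → (φ(0),φ(5)) = (1,2) ∈ E(G2) ✓
  (1,2) → (φ(1),φ(2)) = (3,4) ∈ E(G2) ✓
  (1,3) → (φ(1),φ(3)) = (0,3) ∈ E(G2) ✓
  (1,5) → (φ(1),φ(5)) = (1,3) ∈ E(G2) ✓
  (2,4) → (φ(2),φ(4)) = (4,5) ∈ E(G2) ✓
  (3,4) → (φ(3),φ(4)) = (0,5) ∈ E(G2) ✓
  (4,5) → (φ(4),φ(5)) = (1,5) ∈ E(G2) ✓
All 8 edges of G1 map to edges of G2, and |E(G1)| = |E(G2)| = 8, so φ is a bijection on edges as well as vertices. Hence G1 ≅ G2.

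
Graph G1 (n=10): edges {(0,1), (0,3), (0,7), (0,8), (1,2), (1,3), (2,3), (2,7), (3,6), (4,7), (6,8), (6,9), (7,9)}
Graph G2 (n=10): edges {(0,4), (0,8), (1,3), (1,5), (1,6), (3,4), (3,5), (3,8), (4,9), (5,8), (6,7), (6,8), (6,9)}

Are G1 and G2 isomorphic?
Yes, isomorphic

The graphs are isomorphic.
One valid mapping φ: V(G1) → V(G2): 0→8, 1→5, 2→1, 3→3, 4→7, 5→2, 6→4, 7→6, 8→0, 9→9

Verify φ preserves adjacency — for each edge of G1, its image is an edge of G2:
  (0,1) → (φ(0),φ(1)) = (5,8) ∈ E(G2) ✓
  (0,3) → (φ(0),φ(3)) = (3,8) ∈ E(G2) ✓
  (0,7) → (φ(0),φ(7)) = (6,8) ∈ E(G2) ✓
  (0,8) → (φ(0),φ(8)) = (0,8) ∈ E(G2) ✓
  (1,2) → (φ(1),φ(2)) = (1,5) ∈ E(G2) ✓
  (1,3) → (φ(1),φ(3)) = (3,5) ∈ E(G2) ✓
  (2,3) → (φ(2),φ(3)) = (1,3) ∈ E(G2) ✓
  (2,7) → (φ(2),φ(7)) = (1,6) ∈ E(G2) ✓
  (3,6) → (φ(3),φ(6)) = (3,4) ∈ E(G2) ✓
  (4,7) → (φ(4),φ(7)) = (6,7) ∈ E(G2) ✓
  (6,8) → (φ(6),φ(8)) = (0,4) ∈ E(G2) ✓
  (6,9) → (φ(6),φ(9)) = (4,9) ∈ E(G2) ✓
  (7,9) → (φ(7),φ(9)) = (6,9) ∈ E(G2) ✓
All 13 edges of G1 map to edges of G2, and |E(G1)| = |E(G2)| = 13, so φ is a bijection on edges as well as vertices. Hence G1 ≅ G2.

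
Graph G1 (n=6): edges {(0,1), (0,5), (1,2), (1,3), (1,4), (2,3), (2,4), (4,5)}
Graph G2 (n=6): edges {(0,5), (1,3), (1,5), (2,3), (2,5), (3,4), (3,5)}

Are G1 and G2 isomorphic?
No, not isomorphic

The graphs are NOT isomorphic.

Degrees in G1: deg(0)=2, deg(1)=4, deg(2)=3, deg(3)=2, deg(4)=3, deg(5)=2.
Sorted degree sequence of G1: [4, 3, 3, 2, 2, 2].
Degrees in G2: deg(0)=1, deg(1)=2, deg(2)=2, deg(3)=4, deg(4)=1, deg(5)=4.
Sorted degree sequence of G2: [4, 4, 2, 2, 1, 1].
The (sorted) degree sequence is an isomorphism invariant, so since G1 and G2 have different degree sequences they cannot be isomorphic.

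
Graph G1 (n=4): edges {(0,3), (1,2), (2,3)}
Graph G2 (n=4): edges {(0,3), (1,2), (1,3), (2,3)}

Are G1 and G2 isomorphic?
No, not isomorphic

The graphs are NOT isomorphic.

Counting edges: G1 has 3 edge(s); G2 has 4 edge(s).
Edge count is an isomorphism invariant (a bijection on vertices induces a bijection on edges), so differing edge counts rule out isomorphism.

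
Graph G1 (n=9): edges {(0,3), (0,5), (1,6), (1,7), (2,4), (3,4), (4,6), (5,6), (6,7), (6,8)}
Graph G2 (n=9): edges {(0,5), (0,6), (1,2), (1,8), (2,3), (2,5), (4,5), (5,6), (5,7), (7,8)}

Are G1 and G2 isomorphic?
Yes, isomorphic

The graphs are isomorphic.
One valid mapping φ: V(G1) → V(G2): 0→8, 1→6, 2→3, 3→1, 4→2, 5→7, 6→5, 7→0, 8→4

Verify φ preserves adjacency — for each edge of G1, its image is an edge of G2:
  (0,3) → (φ(0),φ(3)) = (1,8) ∈ E(G2) ✓
  (0,5) → (φ(0),φ(5)) = (7,8) ∈ E(G2) ✓
  (1,6) → (φ(1),φ(6)) = (5,6) ∈ E(G2) ✓
  (1,7) → (φ(1),φ(7)) = (0,6) ∈ E(G2) ✓
  (2,4) → (φ(2),φ(4)) = (2,3) ∈ E(G2) ✓
  (3,4) → (φ(3),φ(4)) = (1,2) ∈ E(G2) ✓
  (4,6) → (φ(4),φ(6)) = (2,5) ∈ E(G2) ✓
  (5,6) → (φ(5),φ(6)) = (5,7) ∈ E(G2) ✓
  (6,7) → (φ(6),φ(7)) = (0,5) ∈ E(G2) ✓
  (6,8) → (φ(6),φ(8)) = (4,5) ∈ E(G2) ✓
All 10 edges of G1 map to edges of G2, and |E(G1)| = |E(G2)| = 10, so φ is a bijection on edges as well as vertices. Hence G1 ≅ G2.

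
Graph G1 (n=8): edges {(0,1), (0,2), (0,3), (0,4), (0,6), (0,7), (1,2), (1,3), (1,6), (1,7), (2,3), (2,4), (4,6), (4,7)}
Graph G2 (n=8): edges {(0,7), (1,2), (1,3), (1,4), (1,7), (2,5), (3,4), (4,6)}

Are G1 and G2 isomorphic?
No, not isomorphic

The graphs are NOT isomorphic.

Connected components of G1: 2 component(s) with vertex sets [[5], [0, 1, 2, 3, 4, 6, 7]], sizes [1, 7].
Connected components of G2: 1 component(s) with vertex sets [[0, 1, 2, 3, 4, 5, 6, 7]], sizes [8].
The number of connected components (and the multiset of component sizes) is an isomorphism invariant — an isomorphism maps each component of G1 bijectively onto a component of G2. Since G1 has 2 component(s) and G2 has 1, they cannot be isomorphic.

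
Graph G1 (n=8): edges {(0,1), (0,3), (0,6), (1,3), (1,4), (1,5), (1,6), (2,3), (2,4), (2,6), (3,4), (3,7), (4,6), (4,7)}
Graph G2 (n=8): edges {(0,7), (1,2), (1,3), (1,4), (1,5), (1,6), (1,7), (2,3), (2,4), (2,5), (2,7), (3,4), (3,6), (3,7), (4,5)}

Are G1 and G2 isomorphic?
No, not isomorphic

The graphs are NOT isomorphic.

Degrees in G1: deg(0)=3, deg(1)=5, deg(2)=3, deg(3)=5, deg(4)=5, deg(5)=1, deg(6)=4, deg(7)=2.
Sorted degree sequence of G1: [5, 5, 5, 4, 3, 3, 2, 1].
Degrees in G2: deg(0)=1, deg(1)=6, deg(2)=5, deg(3)=5, deg(4)=4, deg(5)=3, deg(6)=2, deg(7)=4.
Sorted degree sequence of G2: [6, 5, 5, 4, 4, 3, 2, 1].
The (sorted) degree sequence is an isomorphism invariant, so since G1 and G2 have different degree sequences they cannot be isomorphic.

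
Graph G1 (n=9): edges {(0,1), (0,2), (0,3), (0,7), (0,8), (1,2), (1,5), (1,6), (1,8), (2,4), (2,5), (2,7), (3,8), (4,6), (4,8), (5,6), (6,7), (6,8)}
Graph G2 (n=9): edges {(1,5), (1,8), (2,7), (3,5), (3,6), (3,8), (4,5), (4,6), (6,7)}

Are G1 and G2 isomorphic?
No, not isomorphic

The graphs are NOT isomorphic.

Connected components of G1: 1 component(s) with vertex sets [[0, 1, 2, 3, 4, 5, 6, 7, 8]], sizes [9].
Connected components of G2: 2 component(s) with vertex sets [[0], [1, 2, 3, 4, 5, 6, 7, 8]], sizes [1, 8].
The number of connected components (and the multiset of component sizes) is an isomorphism invariant — an isomorphism maps each component of G1 bijectively onto a component of G2. Since G1 has 1 component(s) and G2 has 2, they cannot be isomorphic.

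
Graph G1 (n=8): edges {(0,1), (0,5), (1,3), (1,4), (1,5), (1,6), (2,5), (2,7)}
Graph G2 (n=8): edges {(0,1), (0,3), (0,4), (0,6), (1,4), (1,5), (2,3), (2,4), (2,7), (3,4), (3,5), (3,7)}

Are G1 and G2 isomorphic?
No, not isomorphic

The graphs are NOT isomorphic.

Degrees in G1: deg(0)=2, deg(1)=5, deg(2)=2, deg(3)=1, deg(4)=1, deg(5)=3, deg(6)=1, deg(7)=1.
Sorted degree sequence of G1: [5, 3, 2, 2, 1, 1, 1, 1].
Degrees in G2: deg(0)=4, deg(1)=3, deg(2)=3, deg(3)=5, deg(4)=4, deg(5)=2, deg(6)=1, deg(7)=2.
Sorted degree sequence of G2: [5, 4, 4, 3, 3, 2, 2, 1].
The (sorted) degree sequence is an isomorphism invariant, so since G1 and G2 have different degree sequences they cannot be isomorphic.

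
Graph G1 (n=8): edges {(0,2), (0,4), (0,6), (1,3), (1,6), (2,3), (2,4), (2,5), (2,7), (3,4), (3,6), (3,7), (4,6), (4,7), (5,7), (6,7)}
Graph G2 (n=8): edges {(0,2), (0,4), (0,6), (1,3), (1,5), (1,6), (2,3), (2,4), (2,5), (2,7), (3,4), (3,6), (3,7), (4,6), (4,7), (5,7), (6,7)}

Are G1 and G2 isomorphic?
No, not isomorphic

The graphs are NOT isomorphic.

Counting edges: G1 has 16 edge(s); G2 has 17 edge(s).
Edge count is an isomorphism invariant (a bijection on vertices induces a bijection on edges), so differing edge counts rule out isomorphism.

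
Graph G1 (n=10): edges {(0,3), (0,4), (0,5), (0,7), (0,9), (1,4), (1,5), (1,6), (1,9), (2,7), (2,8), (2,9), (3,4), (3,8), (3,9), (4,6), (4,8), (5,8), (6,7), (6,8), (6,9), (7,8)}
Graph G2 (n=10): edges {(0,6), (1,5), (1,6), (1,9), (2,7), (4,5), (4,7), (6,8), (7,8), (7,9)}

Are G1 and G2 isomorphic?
No, not isomorphic

The graphs are NOT isomorphic.

Connected components of G1: 1 component(s) with vertex sets [[0, 1, 2, 3, 4, 5, 6, 7, 8, 9]], sizes [10].
Connected components of G2: 2 component(s) with vertex sets [[3], [0, 1, 2, 4, 5, 6, 7, 8, 9]], sizes [1, 9].
The number of connected components (and the multiset of component sizes) is an isomorphism invariant — an isomorphism maps each component of G1 bijectively onto a component of G2. Since G1 has 1 component(s) and G2 has 2, they cannot be isomorphic.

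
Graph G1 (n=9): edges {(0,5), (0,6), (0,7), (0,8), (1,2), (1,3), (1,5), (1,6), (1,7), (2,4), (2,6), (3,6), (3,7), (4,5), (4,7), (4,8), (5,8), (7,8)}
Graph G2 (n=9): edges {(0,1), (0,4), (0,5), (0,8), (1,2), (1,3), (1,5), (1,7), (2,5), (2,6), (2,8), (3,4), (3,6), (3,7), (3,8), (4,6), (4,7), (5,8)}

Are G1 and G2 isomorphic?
Yes, isomorphic

The graphs are isomorphic.
One valid mapping φ: V(G1) → V(G2): 0→0, 1→3, 2→6, 3→7, 4→2, 5→8, 6→4, 7→1, 8→5

Verify φ preserves adjacency — for each edge of G1, its image is an edge of G2:
  (0,5) → (φ(0),φ(5)) = (0,8) ∈ E(G2) ✓
  (0,6) → (φ(0),φ(6)) = (0,4) ∈ E(G2) ✓
  (0,7) → (φ(0),φ(7)) = (0,1) ∈ E(G2) ✓
  (0,8) → (φ(0),φ(8)) = (0,5) ∈ E(G2) ✓
  (1,2) → (φ(1),φ(2)) = (3,6) ∈ E(G2) ✓
  (1,3) → (φ(1),φ(3)) = (3,7) ∈ E(G2) ✓
  (1,5) → (φ(1),φ(5)) = (3,8) ∈ E(G2) ✓
  (1,6) → (φ(1),φ(6)) = (3,4) ∈ E(G2) ✓
  (1,7) → (φ(1),φ(7)) = (1,3) ∈ E(G2) ✓
  (2,4) → (φ(2),φ(4)) = (2,6) ∈ E(G2) ✓
  (2,6) → (φ(2),φ(6)) = (4,6) ∈ E(G2) ✓
  (3,6) → (φ(3),φ(6)) = (4,7) ∈ E(G2) ✓
  (3,7) → (φ(3),φ(7)) = (1,7) ∈ E(G2) ✓
  (4,5) → (φ(4),φ(5)) = (2,8) ∈ E(G2) ✓
  (4,7) → (φ(4),φ(7)) = (1,2) ∈ E(G2) ✓
  (4,8) → (φ(4),φ(8)) = (2,5) ∈ E(G2) ✓
  (5,8) → (φ(5),φ(8)) = (5,8) ∈ E(G2) ✓
  (7,8) → (φ(7),φ(8)) = (1,5) ∈ E(G2) ✓
All 18 edges of G1 map to edges of G2, and |E(G1)| = |E(G2)| = 18, so φ is a bijection on edges as well as vertices. Hence G1 ≅ G2.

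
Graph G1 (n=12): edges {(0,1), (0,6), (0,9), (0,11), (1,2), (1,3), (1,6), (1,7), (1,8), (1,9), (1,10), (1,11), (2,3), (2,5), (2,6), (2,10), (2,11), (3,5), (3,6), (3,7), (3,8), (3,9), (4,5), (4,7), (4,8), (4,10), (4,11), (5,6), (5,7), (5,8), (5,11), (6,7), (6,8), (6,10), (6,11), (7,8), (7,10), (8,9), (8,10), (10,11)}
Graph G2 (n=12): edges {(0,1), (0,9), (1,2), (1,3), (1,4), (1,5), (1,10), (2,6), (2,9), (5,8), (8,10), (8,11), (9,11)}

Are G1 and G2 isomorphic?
No, not isomorphic

The graphs are NOT isomorphic.

Connected components of G1: 1 component(s) with vertex sets [[0, 1, 2, 3, 4, 5, 6, 7, 8, 9, 10, 11]], sizes [12].
Connected components of G2: 2 component(s) with vertex sets [[7], [0, 1, 2, 3, 4, 5, 6, 8, 9, 10, 11]], sizes [1, 11].
The number of connected components (and the multiset of component sizes) is an isomorphism invariant — an isomorphism maps each component of G1 bijectively onto a component of G2. Since G1 has 1 component(s) and G2 has 2, they cannot be isomorphic.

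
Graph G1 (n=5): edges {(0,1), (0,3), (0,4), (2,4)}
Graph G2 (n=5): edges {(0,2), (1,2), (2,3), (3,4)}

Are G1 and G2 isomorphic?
Yes, isomorphic

The graphs are isomorphic.
One valid mapping φ: V(G1) → V(G2): 0→2, 1→1, 2→4, 3→0, 4→3

Verify φ preserves adjacency — for each edge of G1, its image is an edge of G2:
  (0,1) → (φ(0),φ(1)) = (1,2) ∈ E(G2) ✓
  (0,3) → (φ(0),φ(3)) = (0,2) ∈ E(G2) ✓
  (0,4) → (φ(0),φ(4)) = (2,3) ∈ E(G2) ✓
  (2,4) → (φ(2),φ(4)) = (3,4) ∈ E(G2) ✓
All 4 edges of G1 map to edges of G2, and |E(G1)| = |E(G2)| = 4, so φ is a bijection on edges as well as vertices. Hence G1 ≅ G2.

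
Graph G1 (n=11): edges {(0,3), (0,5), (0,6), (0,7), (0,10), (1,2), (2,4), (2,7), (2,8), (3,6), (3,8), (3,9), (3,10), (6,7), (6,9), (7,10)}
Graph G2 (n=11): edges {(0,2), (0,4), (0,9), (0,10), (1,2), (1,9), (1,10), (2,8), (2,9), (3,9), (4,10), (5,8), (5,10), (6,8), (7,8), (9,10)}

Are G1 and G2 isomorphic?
Yes, isomorphic

The graphs are isomorphic.
One valid mapping φ: V(G1) → V(G2): 0→9, 1→6, 2→8, 3→10, 4→7, 5→3, 6→0, 7→2, 8→5, 9→4, 10→1

Verify φ preserves adjacency — for each edge of G1, its image is an edge of G2:
  (0,3) → (φ(0),φ(3)) = (9,10) ∈ E(G2) ✓
  (0,5) → (φ(0),φ(5)) = (3,9) ∈ E(G2) ✓
  (0,6) → (φ(0),φ(6)) = (0,9) ∈ E(G2) ✓
  (0,7) → (φ(0),φ(7)) = (2,9) ∈ E(G2) ✓
  (0,10) → (φ(0),φ(10)) = (1,9) ∈ E(G2) ✓
  (1,2) → (φ(1),φ(2)) = (6,8) ∈ E(G2) ✓
  (2,4) → (φ(2),φ(4)) = (7,8) ∈ E(G2) ✓
  (2,7) → (φ(2),φ(7)) = (2,8) ∈ E(G2) ✓
  (2,8) → (φ(2),φ(8)) = (5,8) ∈ E(G2) ✓
  (3,6) → (φ(3),φ(6)) = (0,10) ∈ E(G2) ✓
  (3,8) → (φ(3),φ(8)) = (5,10) ∈ E(G2) ✓
  (3,9) → (φ(3),φ(9)) = (4,10) ∈ E(G2) ✓
  (3,10) → (φ(3),φ(10)) = (1,10) ∈ E(G2) ✓
  (6,7) → (φ(6),φ(7)) = (0,2) ∈ E(G2) ✓
  (6,9) → (φ(6),φ(9)) = (0,4) ∈ E(G2) ✓
  (7,10) → (φ(7),φ(10)) = (1,2) ∈ E(G2) ✓
All 16 edges of G1 map to edges of G2, and |E(G1)| = |E(G2)| = 16, so φ is a bijection on edges as well as vertices. Hence G1 ≅ G2.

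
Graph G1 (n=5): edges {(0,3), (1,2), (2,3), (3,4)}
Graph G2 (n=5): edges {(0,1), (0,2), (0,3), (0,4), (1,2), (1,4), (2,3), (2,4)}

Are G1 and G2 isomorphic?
No, not isomorphic

The graphs are NOT isomorphic.

Degrees in G1: deg(0)=1, deg(1)=1, deg(2)=2, deg(3)=3, deg(4)=1.
Sorted degree sequence of G1: [3, 2, 1, 1, 1].
Degrees in G2: deg(0)=4, deg(1)=3, deg(2)=4, deg(3)=2, deg(4)=3.
Sorted degree sequence of G2: [4, 4, 3, 3, 2].
The (sorted) degree sequence is an isomorphism invariant, so since G1 and G2 have different degree sequences they cannot be isomorphic.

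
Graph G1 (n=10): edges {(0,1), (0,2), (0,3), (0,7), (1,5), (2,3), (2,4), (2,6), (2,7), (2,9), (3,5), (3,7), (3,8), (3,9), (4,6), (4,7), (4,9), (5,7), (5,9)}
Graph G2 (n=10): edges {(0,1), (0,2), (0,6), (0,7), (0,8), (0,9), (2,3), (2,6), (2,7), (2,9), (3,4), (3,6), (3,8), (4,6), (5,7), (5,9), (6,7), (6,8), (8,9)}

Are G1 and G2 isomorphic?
Yes, isomorphic

The graphs are isomorphic.
One valid mapping φ: V(G1) → V(G2): 0→7, 1→5, 2→6, 3→0, 4→3, 5→9, 6→4, 7→2, 8→1, 9→8

Verify φ preserves adjacency — for each edge of G1, its image is an edge of G2:
  (0,1) → (φ(0),φ(1)) = (5,7) ∈ E(G2) ✓
  (0,2) → (φ(0),φ(2)) = (6,7) ∈ E(G2) ✓
  (0,3) → (φ(0),φ(3)) = (0,7) ∈ E(G2) ✓
  (0,7) → (φ(0),φ(7)) = (2,7) ∈ E(G2) ✓
  (1,5) → (φ(1),φ(5)) = (5,9) ∈ E(G2) ✓
  (2,3) → (φ(2),φ(3)) = (0,6) ∈ E(G2) ✓
  (2,4) → (φ(2),φ(4)) = (3,6) ∈ E(G2) ✓
  (2,6) → (φ(2),φ(6)) = (4,6) ∈ E(G2) ✓
  (2,7) → (φ(2),φ(7)) = (2,6) ∈ E(G2) ✓
  (2,9) → (φ(2),φ(9)) = (6,8) ∈ E(G2) ✓
  (3,5) → (φ(3),φ(5)) = (0,9) ∈ E(G2) ✓
  (3,7) → (φ(3),φ(7)) = (0,2) ∈ E(G2) ✓
  (3,8) → (φ(3),φ(8)) = (0,1) ∈ E(G2) ✓
  (3,9) → (φ(3),φ(9)) = (0,8) ∈ E(G2) ✓
  (4,6) → (φ(4),φ(6)) = (3,4) ∈ E(G2) ✓
  (4,7) → (φ(4),φ(7)) = (2,3) ∈ E(G2) ✓
  (4,9) → (φ(4),φ(9)) = (3,8) ∈ E(G2) ✓
  (5,7) → (φ(5),φ(7)) = (2,9) ∈ E(G2) ✓
  (5,9) → (φ(5),φ(9)) = (8,9) ∈ E(G2) ✓
All 19 edges of G1 map to edges of G2, and |E(G1)| = |E(G2)| = 19, so φ is a bijection on edges as well as vertices. Hence G1 ≅ G2.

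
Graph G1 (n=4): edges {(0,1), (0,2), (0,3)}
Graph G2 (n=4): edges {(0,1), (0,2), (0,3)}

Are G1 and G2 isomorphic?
Yes, isomorphic

The graphs are isomorphic.
One valid mapping φ: V(G1) → V(G2): 0→0, 1→3, 2→2, 3→1

Verify φ preserves adjacency — for each edge of G1, its image is an edge of G2:
  (0,1) → (φ(0),φ(1)) = (0,3) ∈ E(G2) ✓
  (0,2) → (φ(0),φ(2)) = (0,2) ∈ E(G2) ✓
  (0,3) → (φ(0),φ(3)) = (0,1) ∈ E(G2) ✓
All 3 edges of G1 map to edges of G2, and |E(G1)| = |E(G2)| = 3, so φ is a bijection on edges as well as vertices. Hence G1 ≅ G2.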